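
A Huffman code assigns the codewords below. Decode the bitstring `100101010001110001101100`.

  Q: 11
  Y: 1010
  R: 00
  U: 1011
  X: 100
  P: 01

XYXPQRPUR

Read left to right; each codeword is recognised as soon as it completes (prefix code):
  100→X | 1010→Y | 100→X | 01→P | 11→Q | 00→R | 01→P | 1011→U | 00→R
Decoded message: XYXPQRPUR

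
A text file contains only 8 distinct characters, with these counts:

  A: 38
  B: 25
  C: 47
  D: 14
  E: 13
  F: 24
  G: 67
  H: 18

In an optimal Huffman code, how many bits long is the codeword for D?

4

Huffman merges, smallest pair first:
combine E(13), D(14) → 27
combine H(18), F(24) → 42
combine B(25), 27 → 52
combine A(38), 42 → 80
combine C(47), 52 → 99
combine G(67), 80 → 147
combine 99, 147 → 246
D's leaf is at depth 4, giving a 4-bit codeword.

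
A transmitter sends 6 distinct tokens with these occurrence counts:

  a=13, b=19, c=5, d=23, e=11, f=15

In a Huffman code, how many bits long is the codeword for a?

Build the tree from the bottom:
c(5) + e(11) → 16
a(13) + f(15) → 28
16 + b(19) → 35
d(23) + 28 → 51
35 + 51 → 86
a sits 3 levels below the root, so its codeword is 3 bits.

3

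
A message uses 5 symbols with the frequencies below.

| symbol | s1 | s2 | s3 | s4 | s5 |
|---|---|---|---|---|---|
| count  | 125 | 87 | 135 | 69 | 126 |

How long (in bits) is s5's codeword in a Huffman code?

Build the tree from the bottom:
combine s4(69), s2(87) → 156
combine s1(125), s5(126) → 251
combine s3(135), 156 → 291
combine 251, 291 → 542
The subtree containing s5 is merged 2 times, so code length = 2.

2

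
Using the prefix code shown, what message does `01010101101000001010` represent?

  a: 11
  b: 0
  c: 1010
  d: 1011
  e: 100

Read left to right; each codeword is recognised as soon as it completes (prefix code):
  0→b | 1010→c | 1011→d | 0→b | 100→e | 0→b | 0→b | 0→b | 1010→c
Decoded message: bcdbebbbc

bcdbebbbc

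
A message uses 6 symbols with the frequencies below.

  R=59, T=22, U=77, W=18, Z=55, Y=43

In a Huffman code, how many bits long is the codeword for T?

Repeatedly merge the two smallest:
combine W(18), T(22) → 40
combine 40, Y(43) → 83
combine Z(55), R(59) → 114
combine U(77), 83 → 160
combine 114, 160 → 274
T sits 4 levels below the root, so its codeword is 4 bits.

4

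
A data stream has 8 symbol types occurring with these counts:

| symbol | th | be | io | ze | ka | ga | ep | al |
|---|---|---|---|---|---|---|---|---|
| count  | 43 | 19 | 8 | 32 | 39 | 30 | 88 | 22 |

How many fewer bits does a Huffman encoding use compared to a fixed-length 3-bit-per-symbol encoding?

Fixed-length: 3 bits × 281 symbols = 843 bits.
Huffman merges:
combine io(8), be(19) → 27
combine al(22), 27 → 49
combine ga(30), ze(32) → 62
combine ka(39), th(43) → 82
combine 49, 62 → 111
combine 82, ep(88) → 170
combine 111, 170 → 281
Huffman total = 27 + 49 + 62 + 82 + 111 + 170 + 281 = 782 bits.
Saving = 843 − 782 = 61 bits.

61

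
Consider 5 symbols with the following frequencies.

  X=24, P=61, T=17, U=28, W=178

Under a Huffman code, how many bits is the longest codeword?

4

Merge the two lowest-weight nodes at each step:
merge T(17) and X(24): 41
merge U(28) and 41: 69
merge P(61) and 69: 130
merge 130 and W(178): 308
Maximum depth reached is 4.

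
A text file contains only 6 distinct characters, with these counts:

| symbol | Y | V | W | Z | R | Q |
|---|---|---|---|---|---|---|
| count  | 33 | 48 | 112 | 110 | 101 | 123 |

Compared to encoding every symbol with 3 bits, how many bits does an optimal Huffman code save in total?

Fixed-length: 3 bits × 527 symbols = 1581 bits.
Huffman merges:
combine Y(33), V(48) → 81
combine 81, R(101) → 182
combine Z(110), W(112) → 222
combine Q(123), 182 → 305
combine 222, 305 → 527
Huffman total = 81 + 182 + 222 + 305 + 527 = 1317 bits.
Saving = 1581 − 1317 = 264 bits.

264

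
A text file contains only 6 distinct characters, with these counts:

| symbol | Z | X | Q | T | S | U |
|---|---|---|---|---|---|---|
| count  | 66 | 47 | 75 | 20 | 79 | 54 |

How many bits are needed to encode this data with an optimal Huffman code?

869

Greedily combine the two least-frequent nodes:
T(20) + X(47) → 67
U(54) + Z(66) → 120
67 + Q(75) → 142
S(79) + 120 → 199
142 + 199 → 341
Each symbol's bit-cost is frequency × depth; summing gives 869 bits (equivalently 67 + 120 + 142 + 199 + 341).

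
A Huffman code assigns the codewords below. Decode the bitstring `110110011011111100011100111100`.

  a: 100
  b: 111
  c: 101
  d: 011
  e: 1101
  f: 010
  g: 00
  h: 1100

Read left to right; each codeword is recognised as soon as it completes (prefix code):
  1101→e | 100→a | 1101→e | 111→b | 1100→h | 011→d | 100→a | 111→b | 100→a
Decoded message: eaebhdaba

eaebhdaba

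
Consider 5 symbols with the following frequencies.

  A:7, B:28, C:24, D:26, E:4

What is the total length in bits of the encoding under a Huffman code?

Build the Huffman tree bottom-up:
combine E(4), A(7) → 11
combine 11, C(24) → 35
combine D(26), B(28) → 54
combine 35, 54 → 89
Each symbol's bit-cost is frequency × depth; summing gives 189 bits (equivalently 11 + 35 + 54 + 89).

189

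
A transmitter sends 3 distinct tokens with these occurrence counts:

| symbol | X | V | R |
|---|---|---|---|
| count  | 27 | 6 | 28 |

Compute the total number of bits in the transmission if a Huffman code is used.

94

Build the Huffman tree bottom-up:
V(6) + X(27) → 33
R(28) + 33 → 61
The encoded length is the sum of every internal node's weight: 33 + 61 = 94 bits.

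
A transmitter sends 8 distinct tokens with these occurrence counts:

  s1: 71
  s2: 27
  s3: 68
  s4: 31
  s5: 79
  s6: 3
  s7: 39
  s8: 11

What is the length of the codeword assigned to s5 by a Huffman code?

2

Repeatedly merge the two smallest:
combine s6(3), s8(11) → 14
combine 14, s2(27) → 41
combine s4(31), s7(39) → 70
combine 41, s3(68) → 109
combine 70, s1(71) → 141
combine s5(79), 109 → 188
combine 141, 188 → 329
The subtree containing s5 is merged 2 times, so code length = 2.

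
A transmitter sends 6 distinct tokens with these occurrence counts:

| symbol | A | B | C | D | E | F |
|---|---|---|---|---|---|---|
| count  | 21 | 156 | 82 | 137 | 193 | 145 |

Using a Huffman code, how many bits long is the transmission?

1811

Greedily combine the two least-frequent nodes:
merge A(21) and C(82): 103
merge 103 and D(137): 240
merge F(145) and B(156): 301
merge E(193) and 240: 433
merge 301 and 433: 734
Total encoded bits = sum of merged weights = 103 + 240 + 301 + 433 + 734 = 1811.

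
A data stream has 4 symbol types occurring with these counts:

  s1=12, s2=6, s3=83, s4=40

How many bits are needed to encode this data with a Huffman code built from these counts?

Greedily combine the two least-frequent nodes:
s2(6) + s1(12) → 18
18 + s4(40) → 58
58 + s3(83) → 141
The encoded length is the sum of every internal node's weight: 18 + 58 + 141 = 217 bits.

217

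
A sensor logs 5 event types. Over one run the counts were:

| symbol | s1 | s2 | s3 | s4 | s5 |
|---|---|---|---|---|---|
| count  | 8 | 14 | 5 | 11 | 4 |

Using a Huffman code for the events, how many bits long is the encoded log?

93

Merge the two smallest weights repeatedly:
merge s5(4) and s3(5): 9
merge s1(8) and 9: 17
merge s4(11) and s2(14): 25
merge 17 and 25: 42
The encoded length is the sum of every internal node's weight: 9 + 17 + 25 + 42 = 93 bits.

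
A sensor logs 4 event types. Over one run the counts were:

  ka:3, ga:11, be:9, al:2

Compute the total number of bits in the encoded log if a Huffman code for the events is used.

Greedily combine the two least-frequent nodes:
combine al(2), ka(3) → 5
combine 5, be(9) → 14
combine ga(11), 14 → 25
The encoded length is the sum of every internal node's weight: 5 + 14 + 25 = 44 bits.

44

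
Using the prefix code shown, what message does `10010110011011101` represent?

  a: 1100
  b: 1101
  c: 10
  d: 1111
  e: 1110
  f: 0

cfcabb

Read left to right; each codeword is recognised as soon as it completes (prefix code):
  10→c | 0→f | 10→c | 1100→a | 1101→b | 1101→b
Decoded message: cfcabb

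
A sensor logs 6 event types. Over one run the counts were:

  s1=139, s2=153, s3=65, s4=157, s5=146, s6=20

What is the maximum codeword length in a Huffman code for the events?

4

Merge the two lowest-weight nodes at each step:
s6(20) + s3(65) → 85
85 + s1(139) → 224
s5(146) + s2(153) → 299
s4(157) + 224 → 381
299 + 381 → 680
Maximum depth reached is 4.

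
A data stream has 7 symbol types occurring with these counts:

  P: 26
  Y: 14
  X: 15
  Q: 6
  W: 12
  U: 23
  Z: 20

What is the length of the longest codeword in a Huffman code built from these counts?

4

Merge the two lowest-weight nodes at each step:
Q(6) + W(12) → 18
Y(14) + X(15) → 29
18 + Z(20) → 38
U(23) + P(26) → 49
29 + 38 → 67
49 + 67 → 116
The first pair merged (Q, W) ends up deepest, at depth 4.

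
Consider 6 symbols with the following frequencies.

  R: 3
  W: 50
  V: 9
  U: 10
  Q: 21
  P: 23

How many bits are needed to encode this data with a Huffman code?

Merge the two smallest weights repeatedly:
merge R(3) and V(9): 12
merge U(10) and 12: 22
merge Q(21) and 22: 43
merge P(23) and 43: 66
merge W(50) and 66: 116
Each symbol's bit-cost is frequency × depth; summing gives 259 bits (equivalently 12 + 22 + 43 + 66 + 116).

259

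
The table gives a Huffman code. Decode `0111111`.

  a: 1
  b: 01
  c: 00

baaaaa

Read left to right; each codeword is recognised as soon as it completes (prefix code):
  01→b | 1→a | 1→a | 1→a | 1→a | 1→a
Decoded message: baaaaa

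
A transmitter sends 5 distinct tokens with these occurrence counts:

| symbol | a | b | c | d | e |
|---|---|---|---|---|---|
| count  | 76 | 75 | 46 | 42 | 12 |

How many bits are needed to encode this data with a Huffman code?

556

Build the Huffman tree bottom-up:
merge e(12) and d(42): 54
merge c(46) and 54: 100
merge b(75) and a(76): 151
merge 100 and 151: 251
Each symbol's bit-cost is frequency × depth; summing gives 556 bits (equivalently 54 + 100 + 151 + 251).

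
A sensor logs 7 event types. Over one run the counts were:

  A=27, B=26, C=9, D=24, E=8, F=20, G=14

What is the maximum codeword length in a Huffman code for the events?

Merge the two lowest-weight nodes at each step:
E(8) + C(9) → 17
G(14) + 17 → 31
F(20) + D(24) → 44
B(26) + A(27) → 53
31 + 44 → 75
53 + 75 → 128
The rarest symbols sit at the bottom; the longest codeword is 4 bits.

4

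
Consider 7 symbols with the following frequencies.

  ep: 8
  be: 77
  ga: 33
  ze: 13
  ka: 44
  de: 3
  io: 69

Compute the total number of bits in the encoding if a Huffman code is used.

586

Greedily combine the two least-frequent nodes:
combine de(3), ep(8) → 11
combine 11, ze(13) → 24
combine 24, ga(33) → 57
combine ka(44), 57 → 101
combine io(69), be(77) → 146
combine 101, 146 → 247
The encoded length is the sum of every internal node's weight: 11 + 24 + 57 + 101 + 146 + 247 = 586 bits.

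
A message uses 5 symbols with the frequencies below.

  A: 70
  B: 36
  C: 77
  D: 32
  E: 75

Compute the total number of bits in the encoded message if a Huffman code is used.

Build the Huffman tree bottom-up:
D(32) + B(36) → 68
68 + A(70) → 138
E(75) + C(77) → 152
138 + 152 → 290
Total encoded bits = sum of merged weights = 68 + 138 + 152 + 290 = 648.

648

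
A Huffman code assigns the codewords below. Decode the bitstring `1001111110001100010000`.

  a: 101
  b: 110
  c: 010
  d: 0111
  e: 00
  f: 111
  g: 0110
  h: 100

hffegehe

Read left to right; each codeword is recognised as soon as it completes (prefix code):
  100→h | 111→f | 111→f | 00→e | 0110→g | 00→e | 100→h | 00→e
Decoded message: hffegehe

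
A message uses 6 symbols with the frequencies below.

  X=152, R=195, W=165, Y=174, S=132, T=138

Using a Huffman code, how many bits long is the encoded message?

Build the Huffman tree bottom-up:
merge S(132) and T(138): 270
merge X(152) and W(165): 317
merge Y(174) and R(195): 369
merge 270 and 317: 587
merge 369 and 587: 956
The encoded length is the sum of every internal node's weight: 270 + 317 + 369 + 587 + 956 = 2499 bits.

2499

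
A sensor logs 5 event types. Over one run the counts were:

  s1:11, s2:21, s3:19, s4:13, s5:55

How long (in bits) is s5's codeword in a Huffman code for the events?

Repeatedly merge the two smallest:
combine s1(11), s4(13) → 24
combine s3(19), s2(21) → 40
combine 24, 40 → 64
combine s5(55), 64 → 119
s5 sits one level below the root: a 1-bit codeword.

1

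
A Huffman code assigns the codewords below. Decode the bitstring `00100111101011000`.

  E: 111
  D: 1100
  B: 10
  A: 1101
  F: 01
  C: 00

CBFEFFBC

Read left to right; each codeword is recognised as soon as it completes (prefix code):
  00→C | 10→B | 01→F | 111→E | 01→F | 01→F | 10→B | 00→C
Decoded message: CBFEFFBC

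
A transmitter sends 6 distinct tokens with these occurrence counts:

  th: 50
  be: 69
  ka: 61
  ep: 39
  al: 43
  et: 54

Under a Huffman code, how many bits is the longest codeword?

3

Merge the two lowest-weight nodes at each step:
merge ep(39) and al(43): 82
merge th(50) and et(54): 104
merge ka(61) and be(69): 130
merge 82 and 104: 186
merge 130 and 186: 316
Maximum depth reached is 3.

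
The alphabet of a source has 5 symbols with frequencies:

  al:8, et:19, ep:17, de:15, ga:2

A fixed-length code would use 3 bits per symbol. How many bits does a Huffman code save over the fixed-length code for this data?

51

Fixed-length: 3 bits × 61 symbols = 183 bits.
Huffman merges:
combine ga(2), al(8) → 10
combine 10, de(15) → 25
combine ep(17), et(19) → 36
combine 25, 36 → 61
Huffman total = 10 + 25 + 36 + 61 = 132 bits.
Saving = 183 − 132 = 51 bits.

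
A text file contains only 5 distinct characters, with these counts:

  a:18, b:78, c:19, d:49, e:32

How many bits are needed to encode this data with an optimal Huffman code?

420

Merge the two smallest weights repeatedly:
combine a(18), c(19) → 37
combine e(32), 37 → 69
combine d(49), 69 → 118
combine b(78), 118 → 196
Total encoded bits = sum of merged weights = 37 + 69 + 118 + 196 = 420.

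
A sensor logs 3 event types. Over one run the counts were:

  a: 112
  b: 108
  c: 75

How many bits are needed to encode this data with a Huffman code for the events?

Build the Huffman tree bottom-up:
c(75) + b(108) → 183
a(112) + 183 → 295
Each symbol's bit-cost is frequency × depth; summing gives 478 bits (equivalently 183 + 295).

478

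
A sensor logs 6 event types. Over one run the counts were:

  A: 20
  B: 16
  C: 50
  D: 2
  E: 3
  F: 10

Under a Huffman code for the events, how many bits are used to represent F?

Build the tree from the bottom:
merge D(2) and E(3): 5
merge 5 and F(10): 15
merge 15 and B(16): 31
merge A(20) and 31: 51
merge C(50) and 51: 101
The subtree containing F is merged 4 times, so code length = 4.

4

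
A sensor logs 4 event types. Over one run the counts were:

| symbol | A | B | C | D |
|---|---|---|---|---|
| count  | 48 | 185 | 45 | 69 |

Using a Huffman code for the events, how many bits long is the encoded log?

Greedily combine the two least-frequent nodes:
combine C(45), A(48) → 93
combine D(69), 93 → 162
combine 162, B(185) → 347
Total encoded bits = sum of merged weights = 93 + 162 + 347 = 602.

602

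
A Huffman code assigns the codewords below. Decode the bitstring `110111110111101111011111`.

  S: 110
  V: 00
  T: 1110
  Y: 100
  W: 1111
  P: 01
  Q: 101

Read left to right; each codeword is recognised as soon as it completes (prefix code):
  110→S | 1111→W | 101→Q | 1110→T | 1111→W | 01→P | 1111→W
Decoded message: SWQTWPW

SWQTWPW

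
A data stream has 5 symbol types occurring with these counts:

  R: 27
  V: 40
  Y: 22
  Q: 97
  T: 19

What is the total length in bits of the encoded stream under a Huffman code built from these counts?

Merge the two smallest weights repeatedly:
combine T(19), Y(22) → 41
combine R(27), V(40) → 67
combine 41, 67 → 108
combine Q(97), 108 → 205
Total encoded bits = sum of merged weights = 41 + 67 + 108 + 205 = 421.

421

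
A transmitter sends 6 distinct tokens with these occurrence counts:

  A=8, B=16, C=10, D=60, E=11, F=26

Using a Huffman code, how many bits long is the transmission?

291

Greedily combine the two least-frequent nodes:
merge A(8) and C(10): 18
merge E(11) and B(16): 27
merge 18 and F(26): 44
merge 27 and 44: 71
merge D(60) and 71: 131
Each symbol's bit-cost is frequency × depth; summing gives 291 bits (equivalently 18 + 27 + 44 + 71 + 131).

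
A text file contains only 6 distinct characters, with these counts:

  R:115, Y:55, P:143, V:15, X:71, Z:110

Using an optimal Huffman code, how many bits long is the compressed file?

Greedily combine the two least-frequent nodes:
merge V(15) and Y(55): 70
merge 70 and X(71): 141
merge Z(110) and R(115): 225
merge 141 and P(143): 284
merge 225 and 284: 509
The encoded length is the sum of every internal node's weight: 70 + 141 + 225 + 284 + 509 = 1229 bits.

1229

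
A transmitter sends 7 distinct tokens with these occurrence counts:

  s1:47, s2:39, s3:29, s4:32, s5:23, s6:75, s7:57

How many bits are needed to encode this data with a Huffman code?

Build the Huffman tree bottom-up:
merge s5(23) and s3(29): 52
merge s4(32) and s2(39): 71
merge s1(47) and 52: 99
merge s7(57) and 71: 128
merge s6(75) and 99: 174
merge 128 and 174: 302
Each symbol's bit-cost is frequency × depth; summing gives 826 bits (equivalently 52 + 71 + 99 + 128 + 174 + 302).

826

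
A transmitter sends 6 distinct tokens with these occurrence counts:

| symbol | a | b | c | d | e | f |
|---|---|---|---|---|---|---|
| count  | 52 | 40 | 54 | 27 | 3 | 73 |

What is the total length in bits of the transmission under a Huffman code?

Merge the two smallest weights repeatedly:
combine e(3), d(27) → 30
combine 30, b(40) → 70
combine a(52), c(54) → 106
combine 70, f(73) → 143
combine 106, 143 → 249
Total encoded bits = sum of merged weights = 30 + 70 + 106 + 143 + 249 = 598.

598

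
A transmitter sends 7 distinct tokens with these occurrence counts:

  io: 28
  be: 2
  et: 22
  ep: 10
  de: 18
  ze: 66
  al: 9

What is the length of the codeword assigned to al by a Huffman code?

Build the tree from the bottom:
merge be(2) and al(9): 11
merge ep(10) and 11: 21
merge de(18) and 21: 39
merge et(22) and io(28): 50
merge 39 and 50: 89
merge ze(66) and 89: 155
al's leaf is at depth 5, giving a 5-bit codeword.

5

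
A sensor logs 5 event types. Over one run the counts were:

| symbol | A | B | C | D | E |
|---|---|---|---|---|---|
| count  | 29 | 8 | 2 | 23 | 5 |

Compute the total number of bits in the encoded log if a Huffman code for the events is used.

Build the Huffman tree bottom-up:
combine C(2), E(5) → 7
combine 7, B(8) → 15
combine 15, D(23) → 38
combine A(29), 38 → 67
Total encoded bits = sum of merged weights = 7 + 15 + 38 + 67 = 127.

127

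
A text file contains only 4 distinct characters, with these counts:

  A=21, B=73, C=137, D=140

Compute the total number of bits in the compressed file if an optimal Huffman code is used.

696

Build the Huffman tree bottom-up:
A(21) + B(73) → 94
94 + C(137) → 231
D(140) + 231 → 371
Each symbol's bit-cost is frequency × depth; summing gives 696 bits (equivalently 94 + 231 + 371).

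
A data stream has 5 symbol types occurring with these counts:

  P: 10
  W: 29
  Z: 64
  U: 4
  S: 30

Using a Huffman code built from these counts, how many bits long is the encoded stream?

267

Merge the two smallest weights repeatedly:
combine U(4), P(10) → 14
combine 14, W(29) → 43
combine S(30), 43 → 73
combine Z(64), 73 → 137
Total encoded bits = sum of merged weights = 14 + 43 + 73 + 137 = 267.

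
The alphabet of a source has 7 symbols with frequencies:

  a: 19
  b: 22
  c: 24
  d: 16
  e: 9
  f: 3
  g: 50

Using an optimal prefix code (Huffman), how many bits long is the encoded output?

367

Build the Huffman tree bottom-up:
f(3) + e(9) → 12
12 + d(16) → 28
a(19) + b(22) → 41
c(24) + 28 → 52
41 + g(50) → 91
52 + 91 → 143
Each symbol's bit-cost is frequency × depth; summing gives 367 bits (equivalently 12 + 28 + 41 + 52 + 91 + 143).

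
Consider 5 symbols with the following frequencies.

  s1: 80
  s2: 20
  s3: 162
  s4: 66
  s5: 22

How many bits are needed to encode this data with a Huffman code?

Greedily combine the two least-frequent nodes:
combine s2(20), s5(22) → 42
combine 42, s4(66) → 108
combine s1(80), 108 → 188
combine s3(162), 188 → 350
Each symbol's bit-cost is frequency × depth; summing gives 688 bits (equivalently 42 + 108 + 188 + 350).

688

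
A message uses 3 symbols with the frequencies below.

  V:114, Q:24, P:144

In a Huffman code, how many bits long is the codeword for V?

Build the tree from the bottom:
merge Q(24) and V(114): 138
merge 138 and P(144): 282
V's leaf is at depth 2, giving a 2-bit codeword.

2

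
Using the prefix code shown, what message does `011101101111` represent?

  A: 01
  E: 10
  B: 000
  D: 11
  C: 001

ADAEDD

Read left to right; each codeword is recognised as soon as it completes (prefix code):
  01→A | 11→D | 01→A | 10→E | 11→D | 11→D
Decoded message: ADAEDD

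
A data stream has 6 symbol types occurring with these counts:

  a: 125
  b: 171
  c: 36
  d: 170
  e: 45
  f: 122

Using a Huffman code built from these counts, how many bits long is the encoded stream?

1622

Build the Huffman tree bottom-up:
c(36) + e(45) → 81
81 + f(122) → 203
a(125) + d(170) → 295
b(171) + 203 → 374
295 + 374 → 669
Each symbol's bit-cost is frequency × depth; summing gives 1622 bits (equivalently 81 + 203 + 295 + 374 + 669).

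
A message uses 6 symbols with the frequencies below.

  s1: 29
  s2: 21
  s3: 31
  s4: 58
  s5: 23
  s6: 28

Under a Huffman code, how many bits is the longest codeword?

3

Merge the two lowest-weight nodes at each step:
s2(21) + s5(23) → 44
s6(28) + s1(29) → 57
s3(31) + 44 → 75
57 + s4(58) → 115
75 + 115 → 190
Maximum depth reached is 3.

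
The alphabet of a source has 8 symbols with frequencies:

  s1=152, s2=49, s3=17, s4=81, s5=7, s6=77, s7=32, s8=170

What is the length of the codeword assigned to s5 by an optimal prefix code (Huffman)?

Repeatedly merge the two smallest:
merge s5(7) and s3(17): 24
merge 24 and s7(32): 56
merge s2(49) and 56: 105
merge s6(77) and s4(81): 158
merge 105 and s1(152): 257
merge 158 and s8(170): 328
merge 257 and 328: 585
s5 sits 5 levels below the root, so its codeword is 5 bits.

5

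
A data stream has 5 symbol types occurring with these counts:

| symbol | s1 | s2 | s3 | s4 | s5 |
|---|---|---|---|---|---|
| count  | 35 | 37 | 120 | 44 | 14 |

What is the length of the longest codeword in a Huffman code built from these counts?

3

Merge the two lowest-weight nodes at each step:
s5(14) + s1(35) → 49
s2(37) + s4(44) → 81
49 + 81 → 130
s3(120) + 130 → 250
The first pair merged (s5, s1) ends up deepest, at depth 3.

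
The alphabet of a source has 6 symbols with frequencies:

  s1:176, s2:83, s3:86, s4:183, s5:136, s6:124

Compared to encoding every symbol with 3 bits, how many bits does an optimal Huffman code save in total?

Fixed-length: 3 bits × 788 symbols = 2364 bits.
Huffman merges:
merge s2(83) and s3(86): 169
merge s6(124) and s5(136): 260
merge 169 and s1(176): 345
merge s4(183) and 260: 443
merge 345 and 443: 788
Huffman total = 169 + 260 + 345 + 443 + 788 = 2005 bits.
Saving = 2364 − 2005 = 359 bits.

359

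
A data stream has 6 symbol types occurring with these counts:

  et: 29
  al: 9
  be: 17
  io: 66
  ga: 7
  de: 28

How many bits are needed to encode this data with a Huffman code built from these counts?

Build the Huffman tree bottom-up:
combine ga(7), al(9) → 16
combine 16, be(17) → 33
combine de(28), et(29) → 57
combine 33, 57 → 90
combine io(66), 90 → 156
Each symbol's bit-cost is frequency × depth; summing gives 352 bits (equivalently 16 + 33 + 57 + 90 + 156).

352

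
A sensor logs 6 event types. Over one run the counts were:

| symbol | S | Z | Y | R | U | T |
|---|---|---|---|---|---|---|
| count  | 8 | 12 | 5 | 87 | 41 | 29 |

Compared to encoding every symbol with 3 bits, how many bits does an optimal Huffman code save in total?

Fixed-length: 3 bits × 182 symbols = 546 bits.
Huffman merges:
combine Y(5), S(8) → 13
combine Z(12), 13 → 25
combine 25, T(29) → 54
combine U(41), 54 → 95
combine R(87), 95 → 182
Huffman total = 13 + 25 + 54 + 95 + 182 = 369 bits.
Saving = 546 − 369 = 177 bits.

177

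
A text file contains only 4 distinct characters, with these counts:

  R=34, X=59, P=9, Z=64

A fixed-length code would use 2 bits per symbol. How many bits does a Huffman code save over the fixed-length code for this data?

21

Fixed-length: 2 bits × 166 symbols = 332 bits.
Huffman merges:
merge P(9) and R(34): 43
merge 43 and X(59): 102
merge Z(64) and 102: 166
Huffman total = 43 + 102 + 166 = 311 bits.
Saving = 332 − 311 = 21 bits.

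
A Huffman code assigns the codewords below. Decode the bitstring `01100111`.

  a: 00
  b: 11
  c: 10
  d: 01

Read left to right; each codeword is recognised as soon as it completes (prefix code):
  01→d | 10→c | 01→d | 11→b
Decoded message: dcdb

dcdb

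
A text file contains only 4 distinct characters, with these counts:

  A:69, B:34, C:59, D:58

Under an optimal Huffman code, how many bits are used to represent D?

2

Repeatedly merge the two smallest:
merge B(34) and D(58): 92
merge C(59) and A(69): 128
merge 92 and 128: 220
The subtree containing D is merged 2 times, so code length = 2.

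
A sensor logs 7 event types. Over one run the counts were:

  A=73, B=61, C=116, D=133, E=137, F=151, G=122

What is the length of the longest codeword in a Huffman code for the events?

Merge the two lowest-weight nodes at each step:
B(61) + A(73) → 134
C(116) + G(122) → 238
D(133) + 134 → 267
E(137) + F(151) → 288
238 + 267 → 505
288 + 505 → 793
Maximum depth reached is 4.

4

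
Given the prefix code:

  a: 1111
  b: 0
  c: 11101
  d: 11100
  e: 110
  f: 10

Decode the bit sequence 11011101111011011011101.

eccfec

Read left to right; each codeword is recognised as soon as it completes (prefix code):
  110→e | 11101→c | 11101→c | 10→f | 110→e | 11101→c
Decoded message: eccfec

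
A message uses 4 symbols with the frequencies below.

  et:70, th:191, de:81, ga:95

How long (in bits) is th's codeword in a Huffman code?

Build the tree from the bottom:
combine et(70), de(81) → 151
combine ga(95), 151 → 246
combine th(191), 246 → 437
th sits one level below the root: a 1-bit codeword.

1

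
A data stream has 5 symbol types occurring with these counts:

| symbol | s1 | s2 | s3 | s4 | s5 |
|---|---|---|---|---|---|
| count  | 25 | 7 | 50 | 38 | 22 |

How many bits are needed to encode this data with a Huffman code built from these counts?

Greedily combine the two least-frequent nodes:
combine s2(7), s5(22) → 29
combine s1(25), 29 → 54
combine s4(38), s3(50) → 88
combine 54, 88 → 142
Total encoded bits = sum of merged weights = 29 + 54 + 88 + 142 = 313.

313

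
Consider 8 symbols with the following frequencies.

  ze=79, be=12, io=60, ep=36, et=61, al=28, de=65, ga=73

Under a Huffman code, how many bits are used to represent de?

3

Repeatedly merge the two smallest:
combine be(12), al(28) → 40
combine ep(36), 40 → 76
combine io(60), et(61) → 121
combine de(65), ga(73) → 138
combine 76, ze(79) → 155
combine 121, 138 → 259
combine 155, 259 → 414
de's leaf is at depth 3, giving a 3-bit codeword.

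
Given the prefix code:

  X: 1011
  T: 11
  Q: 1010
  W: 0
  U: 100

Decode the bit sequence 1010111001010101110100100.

QTUQXQWU

Read left to right; each codeword is recognised as soon as it completes (prefix code):
  1010→Q | 11→T | 100→U | 1010→Q | 1011→X | 1010→Q | 0→W | 100→U
Decoded message: QTUQXQWU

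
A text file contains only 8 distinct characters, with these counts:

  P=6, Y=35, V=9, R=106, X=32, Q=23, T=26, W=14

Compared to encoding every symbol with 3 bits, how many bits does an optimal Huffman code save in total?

119

Fixed-length: 3 bits × 251 symbols = 753 bits.
Huffman merges:
merge P(6) and V(9): 15
merge W(14) and 15: 29
merge Q(23) and T(26): 49
merge 29 and X(32): 61
merge Y(35) and 49: 84
merge 61 and 84: 145
merge R(106) and 145: 251
Huffman total = 15 + 29 + 49 + 61 + 84 + 145 + 251 = 634 bits.
Saving = 753 − 634 = 119 bits.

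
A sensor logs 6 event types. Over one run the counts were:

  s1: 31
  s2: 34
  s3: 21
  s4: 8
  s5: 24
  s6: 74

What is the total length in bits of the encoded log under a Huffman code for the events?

Greedily combine the two least-frequent nodes:
s4(8) + s3(21) → 29
s5(24) + 29 → 53
s1(31) + s2(34) → 65
53 + 65 → 118
s6(74) + 118 → 192
Total encoded bits = sum of merged weights = 29 + 53 + 65 + 118 + 192 = 457.

457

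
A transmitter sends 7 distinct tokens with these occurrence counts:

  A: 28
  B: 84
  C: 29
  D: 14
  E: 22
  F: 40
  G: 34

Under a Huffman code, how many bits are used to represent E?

Build the tree from the bottom:
combine D(14), E(22) → 36
combine A(28), C(29) → 57
combine G(34), 36 → 70
combine F(40), 57 → 97
combine 70, B(84) → 154
combine 97, 154 → 251
E's leaf is at depth 4, giving a 4-bit codeword.

4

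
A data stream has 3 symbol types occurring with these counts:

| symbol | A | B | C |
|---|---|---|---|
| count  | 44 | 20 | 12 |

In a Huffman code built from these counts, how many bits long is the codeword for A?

Huffman merges, smallest pair first:
merge C(12) and B(20): 32
merge 32 and A(44): 76
A is merged only at the final step, so code length = 1.

1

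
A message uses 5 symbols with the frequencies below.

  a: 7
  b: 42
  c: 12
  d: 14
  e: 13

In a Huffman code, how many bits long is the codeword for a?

3

Build the tree from the bottom:
merge a(7) and c(12): 19
merge e(13) and d(14): 27
merge 19 and 27: 46
merge b(42) and 46: 88
a sits 3 levels below the root, so its codeword is 3 bits.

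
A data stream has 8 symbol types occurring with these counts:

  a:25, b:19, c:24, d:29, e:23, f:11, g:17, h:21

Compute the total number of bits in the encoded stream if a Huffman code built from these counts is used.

Build the Huffman tree bottom-up:
combine f(11), g(17) → 28
combine b(19), h(21) → 40
combine e(23), c(24) → 47
combine a(25), 28 → 53
combine d(29), 40 → 69
combine 47, 53 → 100
combine 69, 100 → 169
The encoded length is the sum of every internal node's weight: 28 + 40 + 47 + 53 + 69 + 100 + 169 = 506 bits.

506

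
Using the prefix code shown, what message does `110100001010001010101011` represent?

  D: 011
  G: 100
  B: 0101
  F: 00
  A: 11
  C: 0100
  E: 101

Read left to right; each codeword is recognised as soon as it completes (prefix code):
  11→A | 0100→C | 00→F | 101→E | 00→F | 0101→B | 0101→B | 011→D
Decoded message: ACFEFBBD

ACFEFBBD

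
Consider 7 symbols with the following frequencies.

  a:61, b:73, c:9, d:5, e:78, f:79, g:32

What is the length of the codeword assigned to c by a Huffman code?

Huffman merges, smallest pair first:
d(5) + c(9) → 14
14 + g(32) → 46
46 + a(61) → 107
b(73) + e(78) → 151
f(79) + 107 → 186
151 + 186 → 337
c sits 5 levels below the root, so its codeword is 5 bits.

5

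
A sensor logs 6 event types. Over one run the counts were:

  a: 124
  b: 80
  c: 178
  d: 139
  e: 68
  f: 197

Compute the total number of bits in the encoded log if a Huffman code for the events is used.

1983

Greedily combine the two least-frequent nodes:
merge e(68) and b(80): 148
merge a(124) and d(139): 263
merge 148 and c(178): 326
merge f(197) and 263: 460
merge 326 and 460: 786
The encoded length is the sum of every internal node's weight: 148 + 263 + 326 + 460 + 786 = 1983 bits.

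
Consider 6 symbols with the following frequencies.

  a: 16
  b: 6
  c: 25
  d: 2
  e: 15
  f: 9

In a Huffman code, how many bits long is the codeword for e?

Huffman merges, smallest pair first:
combine d(2), b(6) → 8
combine 8, f(9) → 17
combine e(15), a(16) → 31
combine 17, c(25) → 42
combine 31, 42 → 73
e sits 2 levels below the root, so its codeword is 2 bits.

2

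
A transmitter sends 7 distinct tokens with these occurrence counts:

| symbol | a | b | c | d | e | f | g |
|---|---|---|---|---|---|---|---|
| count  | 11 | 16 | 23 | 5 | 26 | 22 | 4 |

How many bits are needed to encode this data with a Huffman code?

279

Merge the two smallest weights repeatedly:
merge g(4) and d(5): 9
merge 9 and a(11): 20
merge b(16) and 20: 36
merge f(22) and c(23): 45
merge e(26) and 36: 62
merge 45 and 62: 107
The encoded length is the sum of every internal node's weight: 9 + 20 + 36 + 45 + 62 + 107 = 279 bits.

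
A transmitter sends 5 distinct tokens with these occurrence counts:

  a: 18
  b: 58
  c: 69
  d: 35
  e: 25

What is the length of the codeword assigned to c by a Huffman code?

2

Repeatedly merge the two smallest:
combine a(18), e(25) → 43
combine d(35), 43 → 78
combine b(58), c(69) → 127
combine 78, 127 → 205
c's leaf is at depth 2, giving a 2-bit codeword.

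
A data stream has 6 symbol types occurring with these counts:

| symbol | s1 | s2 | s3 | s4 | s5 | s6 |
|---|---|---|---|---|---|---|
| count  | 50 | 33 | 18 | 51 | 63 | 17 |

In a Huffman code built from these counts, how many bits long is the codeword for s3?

4

Build the tree from the bottom:
combine s6(17), s3(18) → 35
combine s2(33), 35 → 68
combine s1(50), s4(51) → 101
combine s5(63), 68 → 131
combine 101, 131 → 232
s3's leaf is at depth 4, giving a 4-bit codeword.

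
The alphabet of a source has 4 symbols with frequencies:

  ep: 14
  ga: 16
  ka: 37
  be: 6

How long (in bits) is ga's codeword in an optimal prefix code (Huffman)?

Build the tree from the bottom:
be(6) + ep(14) → 20
ga(16) + 20 → 36
36 + ka(37) → 73
ga sits 2 levels below the root, so its codeword is 2 bits.

2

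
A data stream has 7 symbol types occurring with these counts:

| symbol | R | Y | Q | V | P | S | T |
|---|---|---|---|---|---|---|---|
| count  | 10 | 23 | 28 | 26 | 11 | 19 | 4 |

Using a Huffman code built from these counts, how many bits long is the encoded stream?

323

Build the Huffman tree bottom-up:
merge T(4) and R(10): 14
merge P(11) and 14: 25
merge S(19) and Y(23): 42
merge 25 and V(26): 51
merge Q(28) and 42: 70
merge 51 and 70: 121
Total encoded bits = sum of merged weights = 14 + 25 + 42 + 51 + 70 + 121 = 323.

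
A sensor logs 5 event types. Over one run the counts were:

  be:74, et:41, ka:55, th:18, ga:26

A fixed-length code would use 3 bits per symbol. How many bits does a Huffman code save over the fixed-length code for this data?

170

Fixed-length: 3 bits × 214 symbols = 642 bits.
Huffman merges:
combine th(18), ga(26) → 44
combine et(41), 44 → 85
combine ka(55), be(74) → 129
combine 85, 129 → 214
Huffman total = 44 + 85 + 129 + 214 = 472 bits.
Saving = 642 − 472 = 170 bits.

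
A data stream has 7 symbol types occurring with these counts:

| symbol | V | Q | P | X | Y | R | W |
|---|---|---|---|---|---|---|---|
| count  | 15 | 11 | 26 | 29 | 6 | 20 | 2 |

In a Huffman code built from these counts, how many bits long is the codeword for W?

5

Huffman merges, smallest pair first:
merge W(2) and Y(6): 8
merge 8 and Q(11): 19
merge V(15) and 19: 34
merge R(20) and P(26): 46
merge X(29) and 34: 63
merge 46 and 63: 109
The subtree containing W is merged 5 times, so code length = 5.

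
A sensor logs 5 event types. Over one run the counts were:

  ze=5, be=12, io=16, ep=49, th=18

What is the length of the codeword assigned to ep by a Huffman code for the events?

1

Build the tree from the bottom:
combine ze(5), be(12) → 17
combine io(16), 17 → 33
combine th(18), 33 → 51
combine ep(49), 51 → 100
ep sits one level below the root: a 1-bit codeword.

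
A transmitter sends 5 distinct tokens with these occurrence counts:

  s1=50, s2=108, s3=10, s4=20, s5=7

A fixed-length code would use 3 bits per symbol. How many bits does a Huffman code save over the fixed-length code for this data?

Fixed-length: 3 bits × 195 symbols = 585 bits.
Huffman merges:
merge s5(7) and s3(10): 17
merge 17 and s4(20): 37
merge 37 and s1(50): 87
merge 87 and s2(108): 195
Huffman total = 17 + 37 + 87 + 195 = 336 bits.
Saving = 585 − 336 = 249 bits.

249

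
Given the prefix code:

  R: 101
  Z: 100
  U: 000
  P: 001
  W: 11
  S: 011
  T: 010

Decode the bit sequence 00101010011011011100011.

Read left to right; each codeword is recognised as soon as it completes (prefix code):
  001→P | 010→T | 100→Z | 11→W | 011→S | 011→S | 100→Z | 011→S
Decoded message: PTZWSSZS

PTZWSSZS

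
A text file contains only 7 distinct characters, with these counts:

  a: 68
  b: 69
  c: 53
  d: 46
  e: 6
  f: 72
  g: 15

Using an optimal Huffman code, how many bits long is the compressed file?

Merge the two smallest weights repeatedly:
merge e(6) and g(15): 21
merge 21 and d(46): 67
merge c(53) and 67: 120
merge a(68) and b(69): 137
merge f(72) and 120: 192
merge 137 and 192: 329
The encoded length is the sum of every internal node's weight: 21 + 67 + 120 + 137 + 192 + 329 = 866 bits.

866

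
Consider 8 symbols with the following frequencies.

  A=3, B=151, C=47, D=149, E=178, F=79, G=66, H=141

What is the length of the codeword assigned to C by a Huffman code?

Repeatedly merge the two smallest:
merge A(3) and C(47): 50
merge 50 and G(66): 116
merge F(79) and 116: 195
merge H(141) and D(149): 290
merge B(151) and E(178): 329
merge 195 and 290: 485
merge 329 and 485: 814
C sits 5 levels below the root, so its codeword is 5 bits.

5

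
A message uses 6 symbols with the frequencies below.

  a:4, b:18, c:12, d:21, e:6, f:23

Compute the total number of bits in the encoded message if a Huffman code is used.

200

Greedily combine the two least-frequent nodes:
merge a(4) and e(6): 10
merge 10 and c(12): 22
merge b(18) and d(21): 39
merge 22 and f(23): 45
merge 39 and 45: 84
Each symbol's bit-cost is frequency × depth; summing gives 200 bits (equivalently 10 + 22 + 39 + 45 + 84).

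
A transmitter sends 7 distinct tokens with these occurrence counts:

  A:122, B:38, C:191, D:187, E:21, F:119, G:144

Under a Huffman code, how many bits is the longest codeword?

Merge the two lowest-weight nodes at each step:
merge E(21) and B(38): 59
merge 59 and F(119): 178
merge A(122) and G(144): 266
merge 178 and D(187): 365
merge C(191) and 266: 457
merge 365 and 457: 822
The first pair merged (E, B) ends up deepest, at depth 4.

4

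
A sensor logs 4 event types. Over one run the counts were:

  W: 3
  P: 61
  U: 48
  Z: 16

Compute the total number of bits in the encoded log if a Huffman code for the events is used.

214

Greedily combine the two least-frequent nodes:
combine W(3), Z(16) → 19
combine 19, U(48) → 67
combine P(61), 67 → 128
Each symbol's bit-cost is frequency × depth; summing gives 214 bits (equivalently 19 + 67 + 128).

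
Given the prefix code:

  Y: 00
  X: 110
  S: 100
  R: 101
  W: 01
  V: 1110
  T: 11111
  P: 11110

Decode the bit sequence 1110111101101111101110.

Read left to right; each codeword is recognised as soon as it completes (prefix code):
  1110→V | 11110→P | 110→X | 11111→T | 01→W | 110→X
Decoded message: VPXTWX

VPXTWX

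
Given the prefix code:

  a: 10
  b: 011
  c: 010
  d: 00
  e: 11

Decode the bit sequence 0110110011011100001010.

Read left to right; each codeword is recognised as soon as it completes (prefix code):
  011→b | 011→b | 00→d | 11→e | 011→b | 10→a | 00→d | 010→c | 10→a
Decoded message: bbdebadca

bbdebadca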